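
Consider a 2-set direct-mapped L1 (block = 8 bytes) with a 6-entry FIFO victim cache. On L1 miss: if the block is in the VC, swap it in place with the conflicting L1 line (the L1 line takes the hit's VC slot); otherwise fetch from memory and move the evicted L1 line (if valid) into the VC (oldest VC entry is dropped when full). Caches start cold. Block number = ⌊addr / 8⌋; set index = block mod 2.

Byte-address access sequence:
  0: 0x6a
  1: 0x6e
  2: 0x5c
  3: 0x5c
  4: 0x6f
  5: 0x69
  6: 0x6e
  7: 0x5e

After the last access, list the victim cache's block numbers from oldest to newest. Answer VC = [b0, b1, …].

VC = [13]

0: 0x6a (blk 13, set 1) → MISS  vc=[]
1: 0x6e (blk 13, set 1) → L1-HIT  vc=[]
2: 0x5c (blk 11, set 1) → MISS  vc=[13]
3: 0x5c (blk 11, set 1) → L1-HIT  vc=[13]
4: 0x6f (blk 13, set 1) → VC-HIT  vc=[11]
5: 0x69 (blk 13, set 1) → L1-HIT  vc=[11]
6: 0x6e (blk 13, set 1) → L1-HIT  vc=[11]
7: 0x5e (blk 11, set 1) → VC-HIT  vc=[13]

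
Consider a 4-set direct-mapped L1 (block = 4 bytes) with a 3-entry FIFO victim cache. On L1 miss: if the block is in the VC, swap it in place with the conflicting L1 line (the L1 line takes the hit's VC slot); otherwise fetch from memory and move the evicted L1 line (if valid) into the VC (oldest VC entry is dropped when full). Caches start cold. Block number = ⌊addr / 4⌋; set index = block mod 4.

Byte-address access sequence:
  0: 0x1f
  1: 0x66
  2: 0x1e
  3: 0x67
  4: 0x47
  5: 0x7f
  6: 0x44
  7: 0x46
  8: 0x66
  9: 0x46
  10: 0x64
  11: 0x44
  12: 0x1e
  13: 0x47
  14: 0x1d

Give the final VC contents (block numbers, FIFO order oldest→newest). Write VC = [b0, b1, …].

VC = [25, 31]

0: 0x1f (blk 7, set 3) → MISS  vc=[]
1: 0x66 (blk 25, set 1) → MISS  vc=[]
2: 0x1e (blk 7, set 3) → L1-HIT  vc=[]
3: 0x67 (blk 25, set 1) → L1-HIT  vc=[]
4: 0x47 (blk 17, set 1) → MISS  vc=[25]
5: 0x7f (blk 31, set 3) → MISS  vc=[25, 7]
6: 0x44 (blk 17, set 1) → L1-HIT  vc=[25, 7]
7: 0x46 (blk 17, set 1) → L1-HIT  vc=[25, 7]
8: 0x66 (blk 25, set 1) → VC-HIT  vc=[17, 7]
9: 0x46 (blk 17, set 1) → VC-HIT  vc=[25, 7]
10: 0x64 (blk 25, set 1) → VC-HIT  vc=[17, 7]
11: 0x44 (blk 17, set 1) → VC-HIT  vc=[25, 7]
12: 0x1e (blk 7, set 3) → VC-HIT  vc=[25, 31]
13: 0x47 (blk 17, set 1) → L1-HIT  vc=[25, 31]
14: 0x1d (blk 7, set 3) → L1-HIT  vc=[25, 31]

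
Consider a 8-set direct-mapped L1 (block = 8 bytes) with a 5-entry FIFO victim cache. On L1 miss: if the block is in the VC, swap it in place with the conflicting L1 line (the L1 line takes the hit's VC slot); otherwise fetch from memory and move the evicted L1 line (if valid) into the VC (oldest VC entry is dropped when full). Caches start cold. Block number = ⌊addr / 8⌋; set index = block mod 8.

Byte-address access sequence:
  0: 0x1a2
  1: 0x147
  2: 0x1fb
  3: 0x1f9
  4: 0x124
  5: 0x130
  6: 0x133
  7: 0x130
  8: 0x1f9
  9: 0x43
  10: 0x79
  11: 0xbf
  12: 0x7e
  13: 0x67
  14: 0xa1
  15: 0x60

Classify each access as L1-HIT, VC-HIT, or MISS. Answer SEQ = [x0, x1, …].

#0 0x1a2→b52/s4 MISS; vc=[]
#1 0x147→b40/s0 MISS; vc=[]
#2 0x1fb→b63/s7 MISS; vc=[]
#3 0x1f9→b63/s7 L1-HIT; vc=[]
#4 0x124→b36/s4 MISS; vc=[52]
#5 0x130→b38/s6 MISS; vc=[52]
#6 0x133→b38/s6 L1-HIT; vc=[52]
#7 0x130→b38/s6 L1-HIT; vc=[52]
#8 0x1f9→b63/s7 L1-HIT; vc=[52]
#9 0x43→b8/s0 MISS; vc=[52,40]
#10 0x79→b15/s7 MISS; vc=[52,40,63]
#11 0xbf→b23/s7 MISS; vc=[52,40,63,15]
#12 0x7e→b15/s7 VC-HIT; vc=[52,40,63,23]
#13 0x67→b12/s4 MISS; vc=[52,40,63,23,36]
#14 0xa1→b20/s4 MISS; vc=[40,63,23,36,12]
#15 0x60→b12/s4 VC-HIT; vc=[40,63,23,36,20]

SEQ = [MISS, MISS, MISS, L1-HIT, MISS, MISS, L1-HIT, L1-HIT, L1-HIT, MISS, MISS, MISS, VC-HIT, MISS, MISS, VC-HIT]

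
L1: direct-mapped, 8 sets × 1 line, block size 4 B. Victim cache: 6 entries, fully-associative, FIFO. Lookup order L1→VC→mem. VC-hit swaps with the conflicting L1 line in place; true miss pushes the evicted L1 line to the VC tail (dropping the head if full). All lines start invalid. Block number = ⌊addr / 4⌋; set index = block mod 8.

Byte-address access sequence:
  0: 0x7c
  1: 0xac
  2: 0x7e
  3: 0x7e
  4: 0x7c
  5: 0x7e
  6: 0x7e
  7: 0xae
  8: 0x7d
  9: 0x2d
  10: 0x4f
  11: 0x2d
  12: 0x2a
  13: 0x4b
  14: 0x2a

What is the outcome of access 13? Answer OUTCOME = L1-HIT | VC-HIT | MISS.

0: 0x7c (blk 31, set 7) → MISS  vc=[]
1: 0xac (blk 43, set 3) → MISS  vc=[]
2: 0x7e (blk 31, set 7) → L1-HIT  vc=[]
3: 0x7e (blk 31, set 7) → L1-HIT  vc=[]
4: 0x7c (blk 31, set 7) → L1-HIT  vc=[]
5: 0x7e (blk 31, set 7) → L1-HIT  vc=[]
6: 0x7e (blk 31, set 7) → L1-HIT  vc=[]
7: 0xae (blk 43, set 3) → L1-HIT  vc=[]
8: 0x7d (blk 31, set 7) → L1-HIT  vc=[]
9: 0x2d (blk 11, set 3) → MISS  vc=[43]
10: 0x4f (blk 19, set 3) → MISS  vc=[43, 11]
11: 0x2d (blk 11, set 3) → VC-HIT  vc=[43, 19]
12: 0x2a (blk 10, set 2) → MISS  vc=[43, 19]
13: 0x4b (blk 18, set 2) → MISS  vc=[43, 19, 10]
14: 0x2a (blk 10, set 2) → VC-HIT  vc=[43, 19, 18]

OUTCOME = MISS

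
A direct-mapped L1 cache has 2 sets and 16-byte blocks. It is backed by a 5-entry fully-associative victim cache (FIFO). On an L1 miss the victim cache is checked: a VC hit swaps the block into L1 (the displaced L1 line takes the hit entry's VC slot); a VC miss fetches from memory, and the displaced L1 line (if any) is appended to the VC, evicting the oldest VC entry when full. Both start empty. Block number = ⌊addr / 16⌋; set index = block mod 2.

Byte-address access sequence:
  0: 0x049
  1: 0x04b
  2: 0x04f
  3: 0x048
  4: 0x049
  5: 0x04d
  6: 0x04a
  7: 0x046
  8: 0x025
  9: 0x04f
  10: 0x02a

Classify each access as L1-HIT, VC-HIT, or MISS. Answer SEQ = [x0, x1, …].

  [0] addr=0x49 blk=4 s=0: MISS | VC []
  [1] addr=0x4b blk=4 s=0: L1-HIT | VC []
  [2] addr=0x4f blk=4 s=0: L1-HIT | VC []
  [3] addr=0x48 blk=4 s=0: L1-HIT | VC []
  [4] addr=0x49 blk=4 s=0: L1-HIT | VC []
  [5] addr=0x4d blk=4 s=0: L1-HIT | VC []
  [6] addr=0x4a blk=4 s=0: L1-HIT | VC []
  [7] addr=0x46 blk=4 s=0: L1-HIT | VC []
  [8] addr=0x25 blk=2 s=0: MISS | VC [4]
  [9] addr=0x4f blk=4 s=0: VC-HIT | VC [2]
  [10] addr=0x2a blk=2 s=0: VC-HIT | VC [4]

SEQ = [MISS, L1-HIT, L1-HIT, L1-HIT, L1-HIT, L1-HIT, L1-HIT, L1-HIT, MISS, VC-HIT, VC-HIT]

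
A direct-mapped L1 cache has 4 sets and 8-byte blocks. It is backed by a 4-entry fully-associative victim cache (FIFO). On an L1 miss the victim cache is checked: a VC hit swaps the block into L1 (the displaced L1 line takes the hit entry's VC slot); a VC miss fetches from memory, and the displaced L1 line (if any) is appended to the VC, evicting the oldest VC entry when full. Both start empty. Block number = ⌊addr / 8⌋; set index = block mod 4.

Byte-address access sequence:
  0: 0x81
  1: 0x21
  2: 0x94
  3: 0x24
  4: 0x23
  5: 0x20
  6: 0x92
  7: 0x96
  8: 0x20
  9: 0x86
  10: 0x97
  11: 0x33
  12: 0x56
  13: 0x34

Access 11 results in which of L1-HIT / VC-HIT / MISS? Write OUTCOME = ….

  [0] addr=0x81 blk=16 s=0: MISS | VC []
  [1] addr=0x21 blk=4 s=0: MISS | VC [16]
  [2] addr=0x94 blk=18 s=2: MISS | VC [16]
  [3] addr=0x24 blk=4 s=0: L1-HIT | VC [16]
  [4] addr=0x23 blk=4 s=0: L1-HIT | VC [16]
  [5] addr=0x20 blk=4 s=0: L1-HIT | VC [16]
  [6] addr=0x92 blk=18 s=2: L1-HIT | VC [16]
  [7] addr=0x96 blk=18 s=2: L1-HIT | VC [16]
  [8] addr=0x20 blk=4 s=0: L1-HIT | VC [16]
  [9] addr=0x86 blk=16 s=0: VC-HIT | VC [4]
  [10] addr=0x97 blk=18 s=2: L1-HIT | VC [4]
  [11] addr=0x33 blk=6 s=2: MISS | VC [4, 18]
  [12] addr=0x56 blk=10 s=2: MISS | VC [4, 18, 6]
  [13] addr=0x34 blk=6 s=2: VC-HIT | VC [4, 18, 10]

OUTCOME = MISS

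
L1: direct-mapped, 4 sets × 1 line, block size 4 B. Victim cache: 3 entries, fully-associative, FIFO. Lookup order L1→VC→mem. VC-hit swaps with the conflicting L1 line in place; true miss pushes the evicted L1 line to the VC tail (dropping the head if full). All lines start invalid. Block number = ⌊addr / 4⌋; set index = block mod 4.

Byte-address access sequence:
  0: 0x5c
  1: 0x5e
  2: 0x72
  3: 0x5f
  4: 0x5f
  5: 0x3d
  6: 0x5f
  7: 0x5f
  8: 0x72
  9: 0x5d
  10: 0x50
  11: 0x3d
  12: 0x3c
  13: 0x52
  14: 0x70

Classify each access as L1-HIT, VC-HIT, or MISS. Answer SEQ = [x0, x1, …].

  [0] addr=0x5c blk=23 s=3: MISS | VC []
  [1] addr=0x5e blk=23 s=3: L1-HIT | VC []
  [2] addr=0x72 blk=28 s=0: MISS | VC []
  [3] addr=0x5f blk=23 s=3: L1-HIT | VC []
  [4] addr=0x5f blk=23 s=3: L1-HIT | VC []
  [5] addr=0x3d blk=15 s=3: MISS | VC [23]
  [6] addr=0x5f blk=23 s=3: VC-HIT | VC [15]
  [7] addr=0x5f blk=23 s=3: L1-HIT | VC [15]
  [8] addr=0x72 blk=28 s=0: L1-HIT | VC [15]
  [9] addr=0x5d blk=23 s=3: L1-HIT | VC [15]
  [10] addr=0x50 blk=20 s=0: MISS | VC [15, 28]
  [11] addr=0x3d blk=15 s=3: VC-HIT | VC [23, 28]
  [12] addr=0x3c blk=15 s=3: L1-HIT | VC [23, 28]
  [13] addr=0x52 blk=20 s=0: L1-HIT | VC [23, 28]
  [14] addr=0x70 blk=28 s=0: VC-HIT | VC [23, 20]

SEQ = [MISS, L1-HIT, MISS, L1-HIT, L1-HIT, MISS, VC-HIT, L1-HIT, L1-HIT, L1-HIT, MISS, VC-HIT, L1-HIT, L1-HIT, VC-HIT]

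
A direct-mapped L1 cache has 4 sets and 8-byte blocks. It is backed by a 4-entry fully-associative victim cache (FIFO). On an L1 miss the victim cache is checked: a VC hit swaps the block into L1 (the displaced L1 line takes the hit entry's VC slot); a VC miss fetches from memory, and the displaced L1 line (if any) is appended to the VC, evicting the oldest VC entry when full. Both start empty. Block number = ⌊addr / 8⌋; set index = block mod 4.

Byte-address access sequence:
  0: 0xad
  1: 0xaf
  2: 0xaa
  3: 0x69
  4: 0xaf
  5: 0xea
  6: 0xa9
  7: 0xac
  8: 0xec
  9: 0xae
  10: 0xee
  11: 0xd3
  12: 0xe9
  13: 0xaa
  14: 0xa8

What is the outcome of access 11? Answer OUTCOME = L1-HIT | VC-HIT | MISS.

  [0] addr=0xad blk=21 s=1: MISS | VC []
  [1] addr=0xaf blk=21 s=1: L1-HIT | VC []
  [2] addr=0xaa blk=21 s=1: L1-HIT | VC []
  [3] addr=0x69 blk=13 s=1: MISS | VC [21]
  [4] addr=0xaf blk=21 s=1: VC-HIT | VC [13]
  [5] addr=0xea blk=29 s=1: MISS | VC [13, 21]
  [6] addr=0xa9 blk=21 s=1: VC-HIT | VC [13, 29]
  [7] addr=0xac blk=21 s=1: L1-HIT | VC [13, 29]
  [8] addr=0xec blk=29 s=1: VC-HIT | VC [13, 21]
  [9] addr=0xae blk=21 s=1: VC-HIT | VC [13, 29]
  [10] addr=0xee blk=29 s=1: VC-HIT | VC [13, 21]
  [11] addr=0xd3 blk=26 s=2: MISS | VC [13, 21]
  [12] addr=0xe9 blk=29 s=1: L1-HIT | VC [13, 21]
  [13] addr=0xaa blk=21 s=1: VC-HIT | VC [13, 29]
  [14] addr=0xa8 blk=21 s=1: L1-HIT | VC [13, 29]

OUTCOME = MISS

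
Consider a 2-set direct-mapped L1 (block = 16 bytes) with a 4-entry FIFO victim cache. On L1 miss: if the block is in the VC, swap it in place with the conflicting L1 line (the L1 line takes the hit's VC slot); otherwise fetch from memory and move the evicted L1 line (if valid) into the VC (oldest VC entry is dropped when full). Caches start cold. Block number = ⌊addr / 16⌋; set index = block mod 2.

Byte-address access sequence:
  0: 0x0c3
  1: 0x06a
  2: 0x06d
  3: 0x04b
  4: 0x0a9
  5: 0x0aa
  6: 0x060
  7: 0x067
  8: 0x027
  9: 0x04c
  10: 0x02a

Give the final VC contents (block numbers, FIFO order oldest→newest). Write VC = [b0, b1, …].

#0 0xc3→b12/s0 MISS; vc=[]
#1 0x6a→b6/s0 MISS; vc=[12]
#2 0x6d→b6/s0 L1-HIT; vc=[12]
#3 0x4b→b4/s0 MISS; vc=[12,6]
#4 0xa9→b10/s0 MISS; vc=[12,6,4]
#5 0xaa→b10/s0 L1-HIT; vc=[12,6,4]
#6 0x60→b6/s0 VC-HIT; vc=[12,10,4]
#7 0x67→b6/s0 L1-HIT; vc=[12,10,4]
#8 0x27→b2/s0 MISS; vc=[12,10,4,6]
#9 0x4c→b4/s0 VC-HIT; vc=[12,10,2,6]
#10 0x2a→b2/s0 VC-HIT; vc=[12,10,4,6]

VC = [12, 10, 4, 6]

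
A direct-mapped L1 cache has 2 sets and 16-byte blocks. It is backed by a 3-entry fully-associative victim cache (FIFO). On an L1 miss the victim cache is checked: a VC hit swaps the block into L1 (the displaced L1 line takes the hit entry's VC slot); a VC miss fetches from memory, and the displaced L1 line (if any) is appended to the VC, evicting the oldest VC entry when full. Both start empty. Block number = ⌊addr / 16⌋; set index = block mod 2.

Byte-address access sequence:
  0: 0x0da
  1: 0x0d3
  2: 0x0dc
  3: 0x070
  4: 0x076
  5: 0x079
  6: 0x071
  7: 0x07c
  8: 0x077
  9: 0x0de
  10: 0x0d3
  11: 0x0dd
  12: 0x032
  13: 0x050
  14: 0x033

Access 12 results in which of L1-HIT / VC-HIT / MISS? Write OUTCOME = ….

OUTCOME = MISS

0: 0xda (blk 13, set 1) → MISS  vc=[]
1: 0xd3 (blk 13, set 1) → L1-HIT  vc=[]
2: 0xdc (blk 13, set 1) → L1-HIT  vc=[]
3: 0x70 (blk 7, set 1) → MISS  vc=[13]
4: 0x76 (blk 7, set 1) → L1-HIT  vc=[13]
5: 0x79 (blk 7, set 1) → L1-HIT  vc=[13]
6: 0x71 (blk 7, set 1) → L1-HIT  vc=[13]
7: 0x7c (blk 7, set 1) → L1-HIT  vc=[13]
8: 0x77 (blk 7, set 1) → L1-HIT  vc=[13]
9: 0xde (blk 13, set 1) → VC-HIT  vc=[7]
10: 0xd3 (blk 13, set 1) → L1-HIT  vc=[7]
11: 0xdd (blk 13, set 1) → L1-HIT  vc=[7]
12: 0x32 (blk 3, set 1) → MISS  vc=[7, 13]
13: 0x50 (blk 5, set 1) → MISS  vc=[7, 13, 3]
14: 0x33 (blk 3, set 1) → VC-HIT  vc=[7, 13, 5]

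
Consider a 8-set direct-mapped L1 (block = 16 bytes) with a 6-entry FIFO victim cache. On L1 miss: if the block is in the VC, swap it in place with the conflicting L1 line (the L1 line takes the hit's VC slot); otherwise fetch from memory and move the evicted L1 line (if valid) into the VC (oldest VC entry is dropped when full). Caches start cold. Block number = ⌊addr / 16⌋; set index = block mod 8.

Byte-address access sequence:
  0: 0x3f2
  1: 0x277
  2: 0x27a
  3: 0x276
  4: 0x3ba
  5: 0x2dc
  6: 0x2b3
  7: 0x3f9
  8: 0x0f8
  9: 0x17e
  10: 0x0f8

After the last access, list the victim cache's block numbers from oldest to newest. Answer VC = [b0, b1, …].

VC = [39, 59, 63, 23]

#0 0x3f2→b63/s7 MISS; vc=[]
#1 0x277→b39/s7 MISS; vc=[63]
#2 0x27a→b39/s7 L1-HIT; vc=[63]
#3 0x276→b39/s7 L1-HIT; vc=[63]
#4 0x3ba→b59/s3 MISS; vc=[63]
#5 0x2dc→b45/s5 MISS; vc=[63]
#6 0x2b3→b43/s3 MISS; vc=[63,59]
#7 0x3f9→b63/s7 VC-HIT; vc=[39,59]
#8 0xf8→b15/s7 MISS; vc=[39,59,63]
#9 0x17e→b23/s7 MISS; vc=[39,59,63,15]
#10 0xf8→b15/s7 VC-HIT; vc=[39,59,63,23]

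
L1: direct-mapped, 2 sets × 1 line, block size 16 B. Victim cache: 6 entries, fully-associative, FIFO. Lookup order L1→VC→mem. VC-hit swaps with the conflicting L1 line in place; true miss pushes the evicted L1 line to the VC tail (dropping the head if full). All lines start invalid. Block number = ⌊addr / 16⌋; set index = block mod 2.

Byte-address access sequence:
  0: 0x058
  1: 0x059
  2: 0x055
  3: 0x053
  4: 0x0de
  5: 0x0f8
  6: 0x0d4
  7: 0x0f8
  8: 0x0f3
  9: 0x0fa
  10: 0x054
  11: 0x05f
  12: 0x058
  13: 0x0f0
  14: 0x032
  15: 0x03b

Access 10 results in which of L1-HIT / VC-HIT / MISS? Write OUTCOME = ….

OUTCOME = VC-HIT

#0 0x58→b5/s1 MISS; vc=[]
#1 0x59→b5/s1 L1-HIT; vc=[]
#2 0x55→b5/s1 L1-HIT; vc=[]
#3 0x53→b5/s1 L1-HIT; vc=[]
#4 0xde→b13/s1 MISS; vc=[5]
#5 0xf8→b15/s1 MISS; vc=[5,13]
#6 0xd4→b13/s1 VC-HIT; vc=[5,15]
#7 0xf8→b15/s1 VC-HIT; vc=[5,13]
#8 0xf3→b15/s1 L1-HIT; vc=[5,13]
#9 0xfa→b15/s1 L1-HIT; vc=[5,13]
#10 0x54→b5/s1 VC-HIT; vc=[15,13]
#11 0x5f→b5/s1 L1-HIT; vc=[15,13]
#12 0x58→b5/s1 L1-HIT; vc=[15,13]
#13 0xf0→b15/s1 VC-HIT; vc=[5,13]
#14 0x32→b3/s1 MISS; vc=[5,13,15]
#15 0x3b→b3/s1 L1-HIT; vc=[5,13,15]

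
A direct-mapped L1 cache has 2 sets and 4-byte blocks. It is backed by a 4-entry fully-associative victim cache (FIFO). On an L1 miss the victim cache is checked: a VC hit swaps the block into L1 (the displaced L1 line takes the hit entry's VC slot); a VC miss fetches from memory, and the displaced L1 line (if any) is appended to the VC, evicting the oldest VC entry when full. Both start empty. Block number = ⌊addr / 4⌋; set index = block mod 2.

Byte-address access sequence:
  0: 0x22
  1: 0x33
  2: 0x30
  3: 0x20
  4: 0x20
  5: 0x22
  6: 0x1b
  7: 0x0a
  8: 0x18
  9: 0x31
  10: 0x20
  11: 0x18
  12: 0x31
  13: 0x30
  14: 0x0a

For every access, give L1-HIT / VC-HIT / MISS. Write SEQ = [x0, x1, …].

0: 0x22 (blk 8, set 0) → MISS  vc=[]
1: 0x33 (blk 12, set 0) → MISS  vc=[8]
2: 0x30 (blk 12, set 0) → L1-HIT  vc=[8]
3: 0x20 (blk 8, set 0) → VC-HIT  vc=[12]
4: 0x20 (blk 8, set 0) → L1-HIT  vc=[12]
5: 0x22 (blk 8, set 0) → L1-HIT  vc=[12]
6: 0x1b (blk 6, set 0) → MISS  vc=[12, 8]
7: 0xa (blk 2, set 0) → MISS  vc=[12, 8, 6]
8: 0x18 (blk 6, set 0) → VC-HIT  vc=[12, 8, 2]
9: 0x31 (blk 12, set 0) → VC-HIT  vc=[6, 8, 2]
10: 0x20 (blk 8, set 0) → VC-HIT  vc=[6, 12, 2]
11: 0x18 (blk 6, set 0) → VC-HIT  vc=[8, 12, 2]
12: 0x31 (blk 12, set 0) → VC-HIT  vc=[8, 6, 2]
13: 0x30 (blk 12, set 0) → L1-HIT  vc=[8, 6, 2]
14: 0xa (blk 2, set 0) → VC-HIT  vc=[8, 6, 12]

SEQ = [MISS, MISS, L1-HIT, VC-HIT, L1-HIT, L1-HIT, MISS, MISS, VC-HIT, VC-HIT, VC-HIT, VC-HIT, VC-HIT, L1-HIT, VC-HIT]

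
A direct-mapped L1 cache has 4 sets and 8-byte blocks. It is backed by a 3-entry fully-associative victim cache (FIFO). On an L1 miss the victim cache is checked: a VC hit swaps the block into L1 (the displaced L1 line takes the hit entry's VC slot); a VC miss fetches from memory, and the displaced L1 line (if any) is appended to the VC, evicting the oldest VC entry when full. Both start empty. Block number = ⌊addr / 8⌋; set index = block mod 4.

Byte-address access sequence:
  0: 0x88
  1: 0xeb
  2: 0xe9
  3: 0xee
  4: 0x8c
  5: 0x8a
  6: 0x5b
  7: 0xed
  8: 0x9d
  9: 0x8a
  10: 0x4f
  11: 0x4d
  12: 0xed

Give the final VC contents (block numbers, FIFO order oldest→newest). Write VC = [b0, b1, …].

0: 0x88 (blk 17, set 1) → MISS  vc=[]
1: 0xeb (blk 29, set 1) → MISS  vc=[17]
2: 0xe9 (blk 29, set 1) → L1-HIT  vc=[17]
3: 0xee (blk 29, set 1) → L1-HIT  vc=[17]
4: 0x8c (blk 17, set 1) → VC-HIT  vc=[29]
5: 0x8a (blk 17, set 1) → L1-HIT  vc=[29]
6: 0x5b (blk 11, set 3) → MISS  vc=[29]
7: 0xed (blk 29, set 1) → VC-HIT  vc=[17]
8: 0x9d (blk 19, set 3) → MISS  vc=[17, 11]
9: 0x8a (blk 17, set 1) → VC-HIT  vc=[29, 11]
10: 0x4f (blk 9, set 1) → MISS  vc=[29, 11, 17]
11: 0x4d (blk 9, set 1) → L1-HIT  vc=[29, 11, 17]
12: 0xed (blk 29, set 1) → VC-HIT  vc=[9, 11, 17]

VC = [9, 11, 17]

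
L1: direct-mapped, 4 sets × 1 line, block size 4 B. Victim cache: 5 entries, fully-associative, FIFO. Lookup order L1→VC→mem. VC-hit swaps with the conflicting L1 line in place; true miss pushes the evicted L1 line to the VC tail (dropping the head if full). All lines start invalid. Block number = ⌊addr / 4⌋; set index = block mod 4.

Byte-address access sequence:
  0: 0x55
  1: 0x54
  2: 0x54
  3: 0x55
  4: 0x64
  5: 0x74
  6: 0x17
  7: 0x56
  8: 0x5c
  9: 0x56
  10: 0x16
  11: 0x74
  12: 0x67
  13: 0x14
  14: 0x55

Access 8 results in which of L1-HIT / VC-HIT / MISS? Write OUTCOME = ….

  [0] addr=0x55 blk=21 s=1: MISS | VC []
  [1] addr=0x54 blk=21 s=1: L1-HIT | VC []
  [2] addr=0x54 blk=21 s=1: L1-HIT | VC []
  [3] addr=0x55 blk=21 s=1: L1-HIT | VC []
  [4] addr=0x64 blk=25 s=1: MISS | VC [21]
  [5] addr=0x74 blk=29 s=1: MISS | VC [21, 25]
  [6] addr=0x17 blk=5 s=1: MISS | VC [21, 25, 29]
  [7] addr=0x56 blk=21 s=1: VC-HIT | VC [5, 25, 29]
  [8] addr=0x5c blk=23 s=3: MISS | VC [5, 25, 29]
  [9] addr=0x56 blk=21 s=1: L1-HIT | VC [5, 25, 29]
  [10] addr=0x16 blk=5 s=1: VC-HIT | VC [21, 25, 29]
  [11] addr=0x74 blk=29 s=1: VC-HIT | VC [21, 25, 5]
  [12] addr=0x67 blk=25 s=1: VC-HIT | VC [21, 29, 5]
  [13] addr=0x14 blk=5 s=1: VC-HIT | VC [21, 29, 25]
  [14] addr=0x55 blk=21 s=1: VC-HIT | VC [5, 29, 25]

OUTCOME = MISS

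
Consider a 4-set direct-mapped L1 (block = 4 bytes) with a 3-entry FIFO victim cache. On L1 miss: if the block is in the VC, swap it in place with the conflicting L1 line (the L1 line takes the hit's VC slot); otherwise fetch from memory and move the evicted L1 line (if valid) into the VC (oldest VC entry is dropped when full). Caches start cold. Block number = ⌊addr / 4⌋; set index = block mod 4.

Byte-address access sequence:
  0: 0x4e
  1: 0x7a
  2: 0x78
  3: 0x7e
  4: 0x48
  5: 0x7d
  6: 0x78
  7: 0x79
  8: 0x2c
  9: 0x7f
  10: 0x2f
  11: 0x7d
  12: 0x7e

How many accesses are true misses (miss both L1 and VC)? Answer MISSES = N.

MISSES = 5

  [0] addr=0x4e blk=19 s=3: MISS | VC []
  [1] addr=0x7a blk=30 s=2: MISS | VC []
  [2] addr=0x78 blk=30 s=2: L1-HIT | VC []
  [3] addr=0x7e blk=31 s=3: MISS | VC [19]
  [4] addr=0x48 blk=18 s=2: MISS | VC [19, 30]
  [5] addr=0x7d blk=31 s=3: L1-HIT | VC [19, 30]
  [6] addr=0x78 blk=30 s=2: VC-HIT | VC [19, 18]
  [7] addr=0x79 blk=30 s=2: L1-HIT | VC [19, 18]
  [8] addr=0x2c blk=11 s=3: MISS | VC [19, 18, 31]
  [9] addr=0x7f blk=31 s=3: VC-HIT | VC [19, 18, 11]
  [10] addr=0x2f blk=11 s=3: VC-HIT | VC [19, 18, 31]
  [11] addr=0x7d blk=31 s=3: VC-HIT | VC [19, 18, 11]
  [12] addr=0x7e blk=31 s=3: L1-HIT | VC [19, 18, 11]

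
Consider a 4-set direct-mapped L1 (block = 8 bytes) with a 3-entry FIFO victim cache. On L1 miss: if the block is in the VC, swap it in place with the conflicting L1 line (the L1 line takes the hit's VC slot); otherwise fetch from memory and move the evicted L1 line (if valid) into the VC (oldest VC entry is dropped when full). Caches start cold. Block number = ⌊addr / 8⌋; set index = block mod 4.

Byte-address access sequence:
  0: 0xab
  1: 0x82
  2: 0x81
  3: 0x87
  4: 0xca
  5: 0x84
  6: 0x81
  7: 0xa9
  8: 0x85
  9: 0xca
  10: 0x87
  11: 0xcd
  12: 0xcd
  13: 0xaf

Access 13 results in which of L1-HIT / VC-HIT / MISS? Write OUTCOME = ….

  [0] addr=0xab blk=21 s=1: MISS | VC []
  [1] addr=0x82 blk=16 s=0: MISS | VC []
  [2] addr=0x81 blk=16 s=0: L1-HIT | VC []
  [3] addr=0x87 blk=16 s=0: L1-HIT | VC []
  [4] addr=0xca blk=25 s=1: MISS | VC [21]
  [5] addr=0x84 blk=16 s=0: L1-HIT | VC [21]
  [6] addr=0x81 blk=16 s=0: L1-HIT | VC [21]
  [7] addr=0xa9 blk=21 s=1: VC-HIT | VC [25]
  [8] addr=0x85 blk=16 s=0: L1-HIT | VC [25]
  [9] addr=0xca blk=25 s=1: VC-HIT | VC [21]
  [10] addr=0x87 blk=16 s=0: L1-HIT | VC [21]
  [11] addr=0xcd blk=25 s=1: L1-HIT | VC [21]
  [12] addr=0xcd blk=25 s=1: L1-HIT | VC [21]
  [13] addr=0xaf blk=21 s=1: VC-HIT | VC [25]

OUTCOME = VC-HIT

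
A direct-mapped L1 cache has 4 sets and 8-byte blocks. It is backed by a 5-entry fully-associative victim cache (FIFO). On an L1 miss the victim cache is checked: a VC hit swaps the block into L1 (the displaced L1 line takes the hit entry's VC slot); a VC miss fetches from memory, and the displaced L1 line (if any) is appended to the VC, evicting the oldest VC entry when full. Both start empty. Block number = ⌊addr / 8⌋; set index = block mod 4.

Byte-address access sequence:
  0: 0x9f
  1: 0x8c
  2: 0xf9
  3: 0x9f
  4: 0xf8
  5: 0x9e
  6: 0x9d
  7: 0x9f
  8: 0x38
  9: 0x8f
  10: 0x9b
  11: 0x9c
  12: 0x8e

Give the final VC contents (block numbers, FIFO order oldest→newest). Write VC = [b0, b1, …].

#0 0x9f→b19/s3 MISS; vc=[]
#1 0x8c→b17/s1 MISS; vc=[]
#2 0xf9→b31/s3 MISS; vc=[19]
#3 0x9f→b19/s3 VC-HIT; vc=[31]
#4 0xf8→b31/s3 VC-HIT; vc=[19]
#5 0x9e→b19/s3 VC-HIT; vc=[31]
#6 0x9d→b19/s3 L1-HIT; vc=[31]
#7 0x9f→b19/s3 L1-HIT; vc=[31]
#8 0x38→b7/s3 MISS; vc=[31,19]
#9 0x8f→b17/s1 L1-HIT; vc=[31,19]
#10 0x9b→b19/s3 VC-HIT; vc=[31,7]
#11 0x9c→b19/s3 L1-HIT; vc=[31,7]
#12 0x8e→b17/s1 L1-HIT; vc=[31,7]

VC = [31, 7]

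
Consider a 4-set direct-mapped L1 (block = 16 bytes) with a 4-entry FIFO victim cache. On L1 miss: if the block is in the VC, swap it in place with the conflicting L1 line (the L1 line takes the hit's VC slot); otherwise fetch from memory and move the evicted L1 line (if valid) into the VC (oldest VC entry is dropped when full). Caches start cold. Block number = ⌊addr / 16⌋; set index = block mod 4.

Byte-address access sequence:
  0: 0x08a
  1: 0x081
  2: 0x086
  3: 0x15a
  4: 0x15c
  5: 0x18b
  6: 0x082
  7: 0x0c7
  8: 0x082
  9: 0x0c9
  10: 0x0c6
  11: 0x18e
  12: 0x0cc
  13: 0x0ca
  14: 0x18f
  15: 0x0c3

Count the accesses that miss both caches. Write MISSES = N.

MISSES = 4

#0 0x8a→b8/s0 MISS; vc=[]
#1 0x81→b8/s0 L1-HIT; vc=[]
#2 0x86→b8/s0 L1-HIT; vc=[]
#3 0x15a→b21/s1 MISS; vc=[]
#4 0x15c→b21/s1 L1-HIT; vc=[]
#5 0x18b→b24/s0 MISS; vc=[8]
#6 0x82→b8/s0 VC-HIT; vc=[24]
#7 0xc7→b12/s0 MISS; vc=[24,8]
#8 0x82→b8/s0 VC-HIT; vc=[24,12]
#9 0xc9→b12/s0 VC-HIT; vc=[24,8]
#10 0xc6→b12/s0 L1-HIT; vc=[24,8]
#11 0x18e→b24/s0 VC-HIT; vc=[12,8]
#12 0xcc→b12/s0 VC-HIT; vc=[24,8]
#13 0xca→b12/s0 L1-HIT; vc=[24,8]
#14 0x18f→b24/s0 VC-HIT; vc=[12,8]
#15 0xc3→b12/s0 VC-HIT; vc=[24,8]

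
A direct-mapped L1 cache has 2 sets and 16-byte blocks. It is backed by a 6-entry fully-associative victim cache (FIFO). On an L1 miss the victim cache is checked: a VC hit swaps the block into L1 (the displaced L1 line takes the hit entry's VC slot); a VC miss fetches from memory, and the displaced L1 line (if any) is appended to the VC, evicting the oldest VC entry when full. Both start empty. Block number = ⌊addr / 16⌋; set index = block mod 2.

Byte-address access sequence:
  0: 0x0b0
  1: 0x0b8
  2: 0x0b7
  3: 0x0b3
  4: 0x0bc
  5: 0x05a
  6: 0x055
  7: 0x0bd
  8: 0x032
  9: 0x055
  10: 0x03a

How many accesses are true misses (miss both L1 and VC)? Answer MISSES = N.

#0 0xb0→b11/s1 MISS; vc=[]
#1 0xb8→b11/s1 L1-HIT; vc=[]
#2 0xb7→b11/s1 L1-HIT; vc=[]
#3 0xb3→b11/s1 L1-HIT; vc=[]
#4 0xbc→b11/s1 L1-HIT; vc=[]
#5 0x5a→b5/s1 MISS; vc=[11]
#6 0x55→b5/s1 L1-HIT; vc=[11]
#7 0xbd→b11/s1 VC-HIT; vc=[5]
#8 0x32→b3/s1 MISS; vc=[5,11]
#9 0x55→b5/s1 VC-HIT; vc=[3,11]
#10 0x3a→b3/s1 VC-HIT; vc=[5,11]

MISSES = 3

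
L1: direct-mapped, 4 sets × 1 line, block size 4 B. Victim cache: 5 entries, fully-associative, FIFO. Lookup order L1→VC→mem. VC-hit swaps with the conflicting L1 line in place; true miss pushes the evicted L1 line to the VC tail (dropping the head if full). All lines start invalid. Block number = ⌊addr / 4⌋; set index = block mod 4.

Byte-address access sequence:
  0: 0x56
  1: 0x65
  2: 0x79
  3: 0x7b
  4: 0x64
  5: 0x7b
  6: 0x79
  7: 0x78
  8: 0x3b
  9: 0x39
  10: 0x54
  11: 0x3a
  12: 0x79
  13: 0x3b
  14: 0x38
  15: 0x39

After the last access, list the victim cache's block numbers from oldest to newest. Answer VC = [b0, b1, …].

0: 0x56 (blk 21, set 1) → MISS  vc=[]
1: 0x65 (blk 25, set 1) → MISS  vc=[21]
2: 0x79 (blk 30, set 2) → MISS  vc=[21]
3: 0x7b (blk 30, set 2) → L1-HIT  vc=[21]
4: 0x64 (blk 25, set 1) → L1-HIT  vc=[21]
5: 0x7b (blk 30, set 2) → L1-HIT  vc=[21]
6: 0x79 (blk 30, set 2) → L1-HIT  vc=[21]
7: 0x78 (blk 30, set 2) → L1-HIT  vc=[21]
8: 0x3b (blk 14, set 2) → MISS  vc=[21, 30]
9: 0x39 (blk 14, set 2) → L1-HIT  vc=[21, 30]
10: 0x54 (blk 21, set 1) → VC-HIT  vc=[25, 30]
11: 0x3a (blk 14, set 2) → L1-HIT  vc=[25, 30]
12: 0x79 (blk 30, set 2) → VC-HIT  vc=[25, 14]
13: 0x3b (blk 14, set 2) → VC-HIT  vc=[25, 30]
14: 0x38 (blk 14, set 2) → L1-HIT  vc=[25, 30]
15: 0x39 (blk 14, set 2) → L1-HIT  vc=[25, 30]

VC = [25, 30]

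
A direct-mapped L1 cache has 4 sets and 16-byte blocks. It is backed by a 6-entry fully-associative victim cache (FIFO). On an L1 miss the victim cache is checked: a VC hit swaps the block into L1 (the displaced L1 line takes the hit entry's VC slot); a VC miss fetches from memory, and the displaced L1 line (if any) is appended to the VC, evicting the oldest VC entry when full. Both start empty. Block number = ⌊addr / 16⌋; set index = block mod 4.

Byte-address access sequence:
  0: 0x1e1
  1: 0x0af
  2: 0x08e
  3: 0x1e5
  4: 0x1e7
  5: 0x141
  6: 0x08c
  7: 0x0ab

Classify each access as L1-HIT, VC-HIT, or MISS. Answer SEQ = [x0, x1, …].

SEQ = [MISS, MISS, MISS, VC-HIT, L1-HIT, MISS, VC-HIT, VC-HIT]

0: 0x1e1 (blk 30, set 2) → MISS  vc=[]
1: 0xaf (blk 10, set 2) → MISS  vc=[30]
2: 0x8e (blk 8, set 0) → MISS  vc=[30]
3: 0x1e5 (blk 30, set 2) → VC-HIT  vc=[10]
4: 0x1e7 (blk 30, set 2) → L1-HIT  vc=[10]
5: 0x141 (blk 20, set 0) → MISS  vc=[10, 8]
6: 0x8c (blk 8, set 0) → VC-HIT  vc=[10, 20]
7: 0xab (blk 10, set 2) → VC-HIT  vc=[30, 20]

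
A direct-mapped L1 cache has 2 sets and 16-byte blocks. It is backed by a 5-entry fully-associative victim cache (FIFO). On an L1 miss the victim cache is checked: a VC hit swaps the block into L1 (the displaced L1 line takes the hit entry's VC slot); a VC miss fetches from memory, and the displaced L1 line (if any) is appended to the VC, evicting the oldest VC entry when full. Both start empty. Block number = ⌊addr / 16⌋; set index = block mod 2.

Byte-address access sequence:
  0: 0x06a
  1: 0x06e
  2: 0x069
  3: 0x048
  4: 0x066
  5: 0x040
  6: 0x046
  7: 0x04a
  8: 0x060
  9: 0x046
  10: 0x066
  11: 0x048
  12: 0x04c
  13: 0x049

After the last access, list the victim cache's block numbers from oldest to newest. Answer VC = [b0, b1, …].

  [0] addr=0x6a blk=6 s=0: MISS | VC []
  [1] addr=0x6e blk=6 s=0: L1-HIT | VC []
  [2] addr=0x69 blk=6 s=0: L1-HIT | VC []
  [3] addr=0x48 blk=4 s=0: MISS | VC [6]
  [4] addr=0x66 blk=6 s=0: VC-HIT | VC [4]
  [5] addr=0x40 blk=4 s=0: VC-HIT | VC [6]
  [6] addr=0x46 blk=4 s=0: L1-HIT | VC [6]
  [7] addr=0x4a blk=4 s=0: L1-HIT | VC [6]
  [8] addr=0x60 blk=6 s=0: VC-HIT | VC [4]
  [9] addr=0x46 blk=4 s=0: VC-HIT | VC [6]
  [10] addr=0x66 blk=6 s=0: VC-HIT | VC [4]
  [11] addr=0x48 blk=4 s=0: VC-HIT | VC [6]
  [12] addr=0x4c blk=4 s=0: L1-HIT | VC [6]
  [13] addr=0x49 blk=4 s=0: L1-HIT | VC [6]

VC = [6]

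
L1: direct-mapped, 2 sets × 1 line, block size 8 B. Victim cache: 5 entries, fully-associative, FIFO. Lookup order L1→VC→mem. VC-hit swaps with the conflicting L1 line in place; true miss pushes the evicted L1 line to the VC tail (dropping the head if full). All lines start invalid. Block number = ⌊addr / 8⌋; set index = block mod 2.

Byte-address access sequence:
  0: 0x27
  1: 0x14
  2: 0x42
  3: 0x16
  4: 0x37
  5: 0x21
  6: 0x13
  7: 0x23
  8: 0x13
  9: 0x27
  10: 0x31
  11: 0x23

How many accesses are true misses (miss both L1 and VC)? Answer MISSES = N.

MISSES = 4

  [0] addr=0x27 blk=4 s=0: MISS | VC []
  [1] addr=0x14 blk=2 s=0: MISS | VC [4]
  [2] addr=0x42 blk=8 s=0: MISS | VC [4, 2]
  [3] addr=0x16 blk=2 s=0: VC-HIT | VC [4, 8]
  [4] addr=0x37 blk=6 s=0: MISS | VC [4, 8, 2]
  [5] addr=0x21 blk=4 s=0: VC-HIT | VC [6, 8, 2]
  [6] addr=0x13 blk=2 s=0: VC-HIT | VC [6, 8, 4]
  [7] addr=0x23 blk=4 s=0: VC-HIT | VC [6, 8, 2]
  [8] addr=0x13 blk=2 s=0: VC-HIT | VC [6, 8, 4]
  [9] addr=0x27 blk=4 s=0: VC-HIT | VC [6, 8, 2]
  [10] addr=0x31 blk=6 s=0: VC-HIT | VC [4, 8, 2]
  [11] addr=0x23 blk=4 s=0: VC-HIT | VC [6, 8, 2]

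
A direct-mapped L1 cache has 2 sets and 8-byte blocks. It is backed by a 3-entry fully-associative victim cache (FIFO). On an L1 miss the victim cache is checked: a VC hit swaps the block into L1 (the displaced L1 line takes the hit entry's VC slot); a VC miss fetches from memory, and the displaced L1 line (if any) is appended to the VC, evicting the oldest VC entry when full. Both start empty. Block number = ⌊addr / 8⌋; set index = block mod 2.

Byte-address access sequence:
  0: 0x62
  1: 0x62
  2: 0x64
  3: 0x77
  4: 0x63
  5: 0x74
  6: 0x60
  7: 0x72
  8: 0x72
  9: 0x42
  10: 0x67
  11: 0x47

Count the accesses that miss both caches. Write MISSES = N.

#0 0x62→b12/s0 MISS; vc=[]
#1 0x62→b12/s0 L1-HIT; vc=[]
#2 0x64→b12/s0 L1-HIT; vc=[]
#3 0x77→b14/s0 MISS; vc=[12]
#4 0x63→b12/s0 VC-HIT; vc=[14]
#5 0x74→b14/s0 VC-HIT; vc=[12]
#6 0x60→b12/s0 VC-HIT; vc=[14]
#7 0x72→b14/s0 VC-HIT; vc=[12]
#8 0x72→b14/s0 L1-HIT; vc=[12]
#9 0x42→b8/s0 MISS; vc=[12,14]
#10 0x67→b12/s0 VC-HIT; vc=[8,14]
#11 0x47→b8/s0 VC-HIT; vc=[12,14]

MISSES = 3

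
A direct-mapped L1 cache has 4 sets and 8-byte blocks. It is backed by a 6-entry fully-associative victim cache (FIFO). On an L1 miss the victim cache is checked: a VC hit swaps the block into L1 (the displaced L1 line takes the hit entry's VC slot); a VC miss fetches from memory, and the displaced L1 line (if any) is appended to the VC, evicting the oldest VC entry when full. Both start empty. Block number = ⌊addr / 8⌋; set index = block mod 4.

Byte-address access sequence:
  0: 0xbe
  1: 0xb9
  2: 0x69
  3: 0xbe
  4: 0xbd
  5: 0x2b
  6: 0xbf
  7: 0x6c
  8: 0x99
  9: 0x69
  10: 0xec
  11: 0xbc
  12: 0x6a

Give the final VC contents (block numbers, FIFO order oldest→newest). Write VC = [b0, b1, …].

  [0] addr=0xbe blk=23 s=3: MISS | VC []
  [1] addr=0xb9 blk=23 s=3: L1-HIT | VC []
  [2] addr=0x69 blk=13 s=1: MISS | VC []
  [3] addr=0xbe blk=23 s=3: L1-HIT | VC []
  [4] addr=0xbd blk=23 s=3: L1-HIT | VC []
  [5] addr=0x2b blk=5 s=1: MISS | VC [13]
  [6] addr=0xbf blk=23 s=3: L1-HIT | VC [13]
  [7] addr=0x6c blk=13 s=1: VC-HIT | VC [5]
  [8] addr=0x99 blk=19 s=3: MISS | VC [5, 23]
  [9] addr=0x69 blk=13 s=1: L1-HIT | VC [5, 23]
  [10] addr=0xec blk=29 s=1: MISS | VC [5, 23, 13]
  [11] addr=0xbc blk=23 s=3: VC-HIT | VC [5, 19, 13]
  [12] addr=0x6a blk=13 s=1: VC-HIT | VC [5, 19, 29]

VC = [5, 19, 29]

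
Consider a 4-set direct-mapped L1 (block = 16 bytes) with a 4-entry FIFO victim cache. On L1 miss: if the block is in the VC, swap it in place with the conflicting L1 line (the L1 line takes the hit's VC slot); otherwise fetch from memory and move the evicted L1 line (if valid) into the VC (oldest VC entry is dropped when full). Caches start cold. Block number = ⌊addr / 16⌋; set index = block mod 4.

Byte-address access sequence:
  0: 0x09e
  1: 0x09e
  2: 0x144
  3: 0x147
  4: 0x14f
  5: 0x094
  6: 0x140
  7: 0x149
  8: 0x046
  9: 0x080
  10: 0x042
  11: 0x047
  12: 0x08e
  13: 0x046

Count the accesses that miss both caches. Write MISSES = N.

0: 0x9e (blk 9, set 1) → MISS  vc=[]
1: 0x9e (blk 9, set 1) → L1-HIT  vc=[]
2: 0x144 (blk 20, set 0) → MISS  vc=[]
3: 0x147 (blk 20, set 0) → L1-HIT  vc=[]
4: 0x14f (blk 20, set 0) → L1-HIT  vc=[]
5: 0x94 (blk 9, set 1) → L1-HIT  vc=[]
6: 0x140 (blk 20, set 0) → L1-HIT  vc=[]
7: 0x149 (blk 20, set 0) → L1-HIT  vc=[]
8: 0x46 (blk 4, set 0) → MISS  vc=[20]
9: 0x80 (blk 8, set 0) → MISS  vc=[20, 4]
10: 0x42 (blk 4, set 0) → VC-HIT  vc=[20, 8]
11: 0x47 (blk 4, set 0) → L1-HIT  vc=[20, 8]
12: 0x8e (blk 8, set 0) → VC-HIT  vc=[20, 4]
13: 0x46 (blk 4, set 0) → VC-HIT  vc=[20, 8]

MISSES = 4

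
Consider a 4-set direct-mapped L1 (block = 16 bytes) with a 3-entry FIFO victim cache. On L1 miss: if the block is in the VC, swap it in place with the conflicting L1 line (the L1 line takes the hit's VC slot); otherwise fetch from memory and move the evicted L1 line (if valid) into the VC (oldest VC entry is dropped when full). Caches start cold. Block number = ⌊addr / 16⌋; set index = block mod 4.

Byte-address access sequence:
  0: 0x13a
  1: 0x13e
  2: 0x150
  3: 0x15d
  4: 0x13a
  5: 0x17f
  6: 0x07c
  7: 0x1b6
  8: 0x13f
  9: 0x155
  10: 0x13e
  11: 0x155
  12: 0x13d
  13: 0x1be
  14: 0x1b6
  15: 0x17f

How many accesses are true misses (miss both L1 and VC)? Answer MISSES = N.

  [0] addr=0x13a blk=19 s=3: MISS | VC []
  [1] addr=0x13e blk=19 s=3: L1-HIT | VC []
  [2] addr=0x150 blk=21 s=1: MISS | VC []
  [3] addr=0x15d blk=21 s=1: L1-HIT | VC []
  [4] addr=0x13a blk=19 s=3: L1-HIT | VC []
  [5] addr=0x17f blk=23 s=3: MISS | VC [19]
  [6] addr=0x7c blk=7 s=3: MISS | VC [19, 23]
  [7] addr=0x1b6 blk=27 s=3: MISS | VC [19, 23, 7]
  [8] addr=0x13f blk=19 s=3: VC-HIT | VC [27, 23, 7]
  [9] addr=0x155 blk=21 s=1: L1-HIT | VC [27, 23, 7]
  [10] addr=0x13e blk=19 s=3: L1-HIT | VC [27, 23, 7]
  [11] addr=0x155 blk=21 s=1: L1-HIT | VC [27, 23, 7]
  [12] addr=0x13d blk=19 s=3: L1-HIT | VC [27, 23, 7]
  [13] addr=0x1be blk=27 s=3: VC-HIT | VC [19, 23, 7]
  [14] addr=0x1b6 blk=27 s=3: L1-HIT | VC [19, 23, 7]
  [15] addr=0x17f blk=23 s=3: VC-HIT | VC [19, 27, 7]

MISSES = 5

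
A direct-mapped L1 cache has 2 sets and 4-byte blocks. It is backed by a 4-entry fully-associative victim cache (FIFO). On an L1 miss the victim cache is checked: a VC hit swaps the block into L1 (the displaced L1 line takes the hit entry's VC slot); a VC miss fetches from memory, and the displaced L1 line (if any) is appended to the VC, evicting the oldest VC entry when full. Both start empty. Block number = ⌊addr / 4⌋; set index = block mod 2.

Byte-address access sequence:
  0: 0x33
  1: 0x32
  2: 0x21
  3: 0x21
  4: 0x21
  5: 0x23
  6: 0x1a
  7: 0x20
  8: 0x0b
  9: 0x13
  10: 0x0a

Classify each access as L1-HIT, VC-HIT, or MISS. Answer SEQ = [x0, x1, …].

SEQ = [MISS, L1-HIT, MISS, L1-HIT, L1-HIT, L1-HIT, MISS, VC-HIT, MISS, MISS, VC-HIT]

  [0] addr=0x33 blk=12 s=0: MISS | VC []
  [1] addr=0x32 blk=12 s=0: L1-HIT | VC []
  [2] addr=0x21 blk=8 s=0: MISS | VC [12]
  [3] addr=0x21 blk=8 s=0: L1-HIT | VC [12]
  [4] addr=0x21 blk=8 s=0: L1-HIT | VC [12]
  [5] addr=0x23 blk=8 s=0: L1-HIT | VC [12]
  [6] addr=0x1a blk=6 s=0: MISS | VC [12, 8]
  [7] addr=0x20 blk=8 s=0: VC-HIT | VC [12, 6]
  [8] addr=0xb blk=2 s=0: MISS | VC [12, 6, 8]
  [9] addr=0x13 blk=4 s=0: MISS | VC [12, 6, 8, 2]
  [10] addr=0xa blk=2 s=0: VC-HIT | VC [12, 6, 8, 4]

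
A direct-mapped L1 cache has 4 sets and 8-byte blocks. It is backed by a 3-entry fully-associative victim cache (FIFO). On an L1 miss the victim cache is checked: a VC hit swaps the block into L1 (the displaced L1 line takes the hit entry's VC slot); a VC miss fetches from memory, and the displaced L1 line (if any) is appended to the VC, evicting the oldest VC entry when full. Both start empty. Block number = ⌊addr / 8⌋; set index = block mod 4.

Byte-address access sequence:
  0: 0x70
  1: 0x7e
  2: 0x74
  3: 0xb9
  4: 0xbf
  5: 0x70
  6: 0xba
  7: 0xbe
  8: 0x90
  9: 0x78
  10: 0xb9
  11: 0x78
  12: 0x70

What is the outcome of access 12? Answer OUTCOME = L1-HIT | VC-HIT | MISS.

0: 0x70 (blk 14, set 2) → MISS  vc=[]
1: 0x7e (blk 15, set 3) → MISS  vc=[]
2: 0x74 (blk 14, set 2) → L1-HIT  vc=[]
3: 0xb9 (blk 23, set 3) → MISS  vc=[15]
4: 0xbf (blk 23, set 3) → L1-HIT  vc=[15]
5: 0x70 (blk 14, set 2) → L1-HIT  vc=[15]
6: 0xba (blk 23, set 3) → L1-HIT  vc=[15]
7: 0xbe (blk 23, set 3) → L1-HIT  vc=[15]
8: 0x90 (blk 18, set 2) → MISS  vc=[15, 14]
9: 0x78 (blk 15, set 3) → VC-HIT  vc=[23, 14]
10: 0xb9 (blk 23, set 3) → VC-HIT  vc=[15, 14]
11: 0x78 (blk 15, set 3) → VC-HIT  vc=[23, 14]
12: 0x70 (blk 14, set 2) → VC-HIT  vc=[23, 18]

OUTCOME = VC-HIT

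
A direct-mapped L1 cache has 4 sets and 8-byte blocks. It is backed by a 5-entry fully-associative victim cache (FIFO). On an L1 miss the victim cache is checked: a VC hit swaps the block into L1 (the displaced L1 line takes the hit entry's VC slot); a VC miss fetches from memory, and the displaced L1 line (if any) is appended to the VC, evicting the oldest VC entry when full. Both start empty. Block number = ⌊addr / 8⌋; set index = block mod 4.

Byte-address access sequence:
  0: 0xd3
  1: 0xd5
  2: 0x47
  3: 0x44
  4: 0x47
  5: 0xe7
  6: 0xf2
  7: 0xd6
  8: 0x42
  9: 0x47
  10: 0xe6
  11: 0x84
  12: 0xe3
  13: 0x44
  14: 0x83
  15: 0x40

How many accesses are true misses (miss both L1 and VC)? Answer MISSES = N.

MISSES = 5

  [0] addr=0xd3 blk=26 s=2: MISS | VC []
  [1] addr=0xd5 blk=26 s=2: L1-HIT | VC []
  [2] addr=0x47 blk=8 s=0: MISS | VC []
  [3] addr=0x44 blk=8 s=0: L1-HIT | VC []
  [4] addr=0x47 blk=8 s=0: L1-HIT | VC []
  [5] addr=0xe7 blk=28 s=0: MISS | VC [8]
  [6] addr=0xf2 blk=30 s=2: MISS | VC [8, 26]
  [7] addr=0xd6 blk=26 s=2: VC-HIT | VC [8, 30]
  [8] addr=0x42 blk=8 s=0: VC-HIT | VC [28, 30]
  [9] addr=0x47 blk=8 s=0: L1-HIT | VC [28, 30]
  [10] addr=0xe6 blk=28 s=0: VC-HIT | VC [8, 30]
  [11] addr=0x84 blk=16 s=0: MISS | VC [8, 30, 28]
  [12] addr=0xe3 blk=28 s=0: VC-HIT | VC [8, 30, 16]
  [13] addr=0x44 blk=8 s=0: VC-HIT | VC [28, 30, 16]
  [14] addr=0x83 blk=16 s=0: VC-HIT | VC [28, 30, 8]
  [15] addr=0x40 blk=8 s=0: VC-HIT | VC [28, 30, 16]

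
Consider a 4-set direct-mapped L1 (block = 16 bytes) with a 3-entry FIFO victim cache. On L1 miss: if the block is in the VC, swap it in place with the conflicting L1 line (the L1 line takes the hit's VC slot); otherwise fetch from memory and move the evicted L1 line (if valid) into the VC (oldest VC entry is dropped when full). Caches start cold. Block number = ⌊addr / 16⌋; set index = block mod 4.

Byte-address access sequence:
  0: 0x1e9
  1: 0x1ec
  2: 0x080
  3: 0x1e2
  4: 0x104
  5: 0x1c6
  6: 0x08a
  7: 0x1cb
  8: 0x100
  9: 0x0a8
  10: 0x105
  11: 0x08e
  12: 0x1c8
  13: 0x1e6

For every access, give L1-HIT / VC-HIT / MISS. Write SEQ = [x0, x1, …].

SEQ = [MISS, L1-HIT, MISS, L1-HIT, MISS, MISS, VC-HIT, VC-HIT, VC-HIT, MISS, L1-HIT, VC-HIT, VC-HIT, VC-HIT]

0: 0x1e9 (blk 30, set 2) → MISS  vc=[]
1: 0x1ec (blk 30, set 2) → L1-HIT  vc=[]
2: 0x80 (blk 8, set 0) → MISS  vc=[]
3: 0x1e2 (blk 30, set 2) → L1-HIT  vc=[]
4: 0x104 (blk 16, set 0) → MISS  vc=[8]
5: 0x1c6 (blk 28, set 0) → MISS  vc=[8, 16]
6: 0x8a (blk 8, set 0) → VC-HIT  vc=[28, 16]
7: 0x1cb (blk 28, set 0) → VC-HIT  vc=[8, 16]
8: 0x100 (blk 16, set 0) → VC-HIT  vc=[8, 28]
9: 0xa8 (blk 10, set 2) → MISS  vc=[8, 28, 30]
10: 0x105 (blk 16, set 0) → L1-HIT  vc=[8, 28, 30]
11: 0x8e (blk 8, set 0) → VC-HIT  vc=[16, 28, 30]
12: 0x1c8 (blk 28, set 0) → VC-HIT  vc=[16, 8, 30]
13: 0x1e6 (blk 30, set 2) → VC-HIT  vc=[16, 8, 10]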